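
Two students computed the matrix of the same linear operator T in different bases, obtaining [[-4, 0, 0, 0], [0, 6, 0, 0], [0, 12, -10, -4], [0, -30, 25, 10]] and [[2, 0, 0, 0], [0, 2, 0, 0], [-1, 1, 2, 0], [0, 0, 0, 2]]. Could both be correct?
trace(A) = 2 but trace(B) = 8. The trace is a similarity invariant, so A and B are not similar.

No.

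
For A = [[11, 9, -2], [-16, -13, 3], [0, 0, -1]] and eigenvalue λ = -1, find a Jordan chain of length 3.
v_1 = [[-6, 8, 1]]^T, v_2 = [[-2, 3, 0]]^T, v_3 = [[3, -4, 0]]^T

We seek v_1 ∈ ker((A + I)^3) \ ker((A + I)^2), then set v_{i+1} = (A + I) v_i.

One such chain is v_1 = [[-6, 8, 1]]^T, v_2 = [[-2, 3, 0]]^T, v_3 = [[3, -4, 0]]^T. Check: (A + I) v_3 = [[0, 0, 0]]^T = 0.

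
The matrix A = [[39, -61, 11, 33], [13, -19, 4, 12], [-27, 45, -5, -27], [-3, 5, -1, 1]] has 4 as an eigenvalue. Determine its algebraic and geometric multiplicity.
The characteristic polynomial is (x - 4)^4, so the factor x - 4 appears with exponent 4: the algebraic multiplicity is 4.

rank(A - 4I) = 2, so the eigenspace has dimension 4 - 2 = 2: the geometric multiplicity is 2.

Since 2 < 4, A is not diagonalizable.

algebraic multiplicity 4, geometric multiplicity 2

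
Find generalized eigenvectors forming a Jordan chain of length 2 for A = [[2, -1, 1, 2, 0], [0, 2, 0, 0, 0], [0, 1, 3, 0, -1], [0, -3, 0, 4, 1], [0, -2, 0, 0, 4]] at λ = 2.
v_1 = [[1, 1, 0, 1, 1]]^T, v_2 = [[1, 0, 0, 0, 0]]^T

We seek v_1 ∈ ker((A - 2I)^2) \ ker(A - 2I), then set v_{i+1} = (A - 2I) v_i.

One such chain is v_1 = [[1, 1, 0, 1, 1]]^T, v_2 = [[1, 0, 0, 0, 0]]^T. Check: (A - 2I) v_2 = [[0, 0, 0, 0, 0]]^T = 0.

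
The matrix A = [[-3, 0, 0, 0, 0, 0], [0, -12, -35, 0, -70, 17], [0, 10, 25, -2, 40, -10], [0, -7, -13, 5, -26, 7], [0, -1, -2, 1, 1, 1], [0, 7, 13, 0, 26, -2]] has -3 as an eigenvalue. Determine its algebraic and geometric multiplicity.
The characteristic polynomial is (x - 5)^4(x + 3)^2, so the factor x + 3 appears with exponent 2: the algebraic multiplicity is 2.

rank(A + 3I) = 4, so the eigenspace has dimension 6 - 4 = 2: the geometric multiplicity is 2.

algebraic multiplicity 2, geometric multiplicity 2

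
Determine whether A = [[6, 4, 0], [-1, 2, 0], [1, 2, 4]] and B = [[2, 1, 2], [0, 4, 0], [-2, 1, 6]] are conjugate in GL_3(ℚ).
Yes.

Two matrices over a field are similar if and only if they have the same invariant factors.

Both A and B have characteristic polynomial (x - 4)^3 and minimal polynomial (x - 4)^2. Computing further, both have invariant factors x - 4, (x - 4)^2. Hence A and B are similar.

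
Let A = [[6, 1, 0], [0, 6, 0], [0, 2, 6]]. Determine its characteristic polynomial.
χ_A(x) = (x - 6)^3

xI - A = [[x - 6, -1, 0], [0, x - 6, 0], [0, -2, x - 6]].

Expanding det(xI - A) along the first row:
det(xI - A) = + (x - 6)·det([[x - 6, 0], [-2, x - 6]]) - (-1)·det([[0, 0], [0, x - 6]]) + (0)·det([[0, x - 6], [0, -2]]).

Evaluating gives χ_A(x) = x^3 - 18x^2 + 108x - 216 = (x - 6)^3.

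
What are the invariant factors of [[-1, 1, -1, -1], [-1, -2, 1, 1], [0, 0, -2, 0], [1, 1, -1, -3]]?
x + 2, (x + 2)^3

The Jordan structure of A has elementary divisors (x + 2)^3, (x + 2). Arranging the block sizes at each eigenvalue in decreasing order and taking row products gives the invariant factors.

Invariant factors (smallest first, each dividing the next): x + 2, (x + 2)^3.

Check: the last factor (x + 2)^3 is the minimal polynomial, and the product (x + 2)^4 is the characteristic polynomial.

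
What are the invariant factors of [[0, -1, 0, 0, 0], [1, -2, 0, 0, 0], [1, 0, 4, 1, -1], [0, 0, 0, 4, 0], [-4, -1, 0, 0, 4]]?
The Jordan structure of A has elementary divisors (x + 1)^2, (x - 4)^2, (x - 4). Arranging the block sizes at each eigenvalue in decreasing order and taking row products gives the invariant factors.

Invariant factors (smallest first, each dividing the next): x - 4, (x - 4)^2(x + 1)^2.

Check: the last factor (x - 4)^2(x + 1)^2 is the minimal polynomial, and the product (x - 4)^3(x + 1)^2 is the characteristic polynomial.

x - 4, (x - 4)^2(x + 1)^2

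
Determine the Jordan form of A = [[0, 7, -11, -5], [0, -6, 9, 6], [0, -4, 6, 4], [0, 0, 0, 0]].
The characteristic polynomial is det(xI - A) = x^4, so the eigenvalues are 0 (algebraic multiplicity 4).

For λ = 0: rank(A) = 2, rank(A^2) = 1, rank(A^3) = 0. The eigenspace has dimension 4 - 2 = 2, so there are 2 Jordan blocks; the rank sequence gives block sizes [3, 1].

Assembling the blocks gives the Jordan form J above.

J = [[0, 1, 0, 0], [0, 0, 1, 0], [0, 0, 0, 0], [0, 0, 0, 0]]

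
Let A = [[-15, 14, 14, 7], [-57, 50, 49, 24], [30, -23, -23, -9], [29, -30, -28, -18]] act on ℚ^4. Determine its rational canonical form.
The invariant factors of A (the non-unit diagonal entries of the Smith normal form of xI - A over ℚ[x]) are x^2 + 3x - 5, x^2 + 3x - 5, each dividing the next. The characteristic polynomial is their product, (x^2 + 3x - 5)^2.

The rational canonical form is the block-diagonal matrix of companion matrices C(f_i):
R = [[0, 5, 0, 0], [1, -3, 0, 0], [0, 0, 0, 5], [0, 0, 1, -3]].

Note the characteristic polynomial does not split into linear factors over ℚ, so A has no Jordan form over ℚ; the rational canonical form exists over any field.

R = [[0, 5, 0, 0], [1, -3, 0, 0], [0, 0, 0, 5], [0, 0, 1, -3]]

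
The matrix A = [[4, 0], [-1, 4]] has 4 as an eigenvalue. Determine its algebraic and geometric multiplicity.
The characteristic polynomial is (x - 4)^2, so the factor x - 4 appears with exponent 2: the algebraic multiplicity is 2.

rank(A - 4I) = 1, so the eigenspace has dimension 2 - 1 = 1: the geometric multiplicity is 1.

Since 1 < 2, A is not diagonalizable.

algebraic multiplicity 2, geometric multiplicity 1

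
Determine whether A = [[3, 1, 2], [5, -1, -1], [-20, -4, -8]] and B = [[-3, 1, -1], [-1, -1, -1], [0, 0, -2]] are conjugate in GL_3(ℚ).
No.

Both have characteristic polynomial (x + 2)^3, but the minimal polynomial of A is (x + 2)^3 while the minimal polynomial of B is (x + 2)^2. The minimal polynomial is a similarity invariant, so A and B are not similar.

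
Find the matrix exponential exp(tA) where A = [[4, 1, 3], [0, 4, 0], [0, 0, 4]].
e^{tA} = [[e^{4*t}, t*e^{4*t}, 3*t*e^{4*t}], [0, e^{4*t}, 0], [0, 0, e^{4*t}]]

A has Jordan form J = [[4, 1, 0], [0, 4, 0], [0, 0, 4]] with A = PJP^{-1}, so e^{tA} = P e^{tJ} P^{-1}.

For a Jordan block J_k(λ), e^{tJ_k(λ)} = e^{λt} · (I + tN + t^2 N^2/2! + ... + t^{k-1} N^{k-1}/(k-1)!) where N is the nilpotent superdiagonal part.

Assembling the blocks and conjugating back gives the entries of e^{tA} as shown above.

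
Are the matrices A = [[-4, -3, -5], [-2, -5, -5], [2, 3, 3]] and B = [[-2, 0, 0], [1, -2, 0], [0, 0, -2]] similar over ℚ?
Yes.

Two matrices over a field are similar if and only if they have the same invariant factors.

Both A and B have characteristic polynomial (x + 2)^3 and minimal polynomial (x + 2)^2. Computing further, both have invariant factors x + 2, (x + 2)^2. Hence A and B are similar.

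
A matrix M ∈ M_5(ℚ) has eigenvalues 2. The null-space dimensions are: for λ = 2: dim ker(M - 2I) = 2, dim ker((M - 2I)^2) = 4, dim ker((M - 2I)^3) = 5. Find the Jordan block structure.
λ = 2: successive nullity increments [2, 2, 1] count blocks of size ≥ k; block sizes are [3, 2].

Jordan blocks: (2, 3), (2, 2)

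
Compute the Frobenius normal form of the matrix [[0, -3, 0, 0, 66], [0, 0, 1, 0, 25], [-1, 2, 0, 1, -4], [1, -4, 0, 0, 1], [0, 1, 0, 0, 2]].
R = [[0, 0, 0, 0, 72], [1, 0, 0, 0, -66], [0, 1, 0, 0, -9], [0, 0, 1, 0, 27], [0, 0, 0, 1, 2]]

The invariant factors of A (the non-unit diagonal entries of the Smith normal form of xI - A over ℚ[x]) are (x - 6)(x + 4)(x^3 - 3x + 3), each dividing the next. The characteristic polynomial is their product, (x - 6)(x + 4)(x^3 - 3x + 3).

The rational canonical form is the block-diagonal matrix of companion matrices C(f_i):
R = [[0, 0, 0, 0, 72], [1, 0, 0, 0, -66], [0, 1, 0, 0, -9], [0, 0, 1, 0, 27], [0, 0, 0, 1, 2]].

Note the characteristic polynomial does not split into linear factors over ℚ, so A has no Jordan form over ℚ; the rational canonical form exists over any field.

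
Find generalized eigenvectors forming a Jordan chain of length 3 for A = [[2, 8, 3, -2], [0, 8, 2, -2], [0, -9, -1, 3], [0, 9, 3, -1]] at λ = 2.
We seek v_1 ∈ ker((A - 2I)^3) \ ker((A - 2I)^2), then set v_{i+1} = (A - 2I) v_i.

One such chain is v_1 = [[0, 0, 1, 0]]^T, v_2 = [[3, 2, -3, 3]]^T, v_3 = [[1, 0, 0, 0]]^T. Check: (A - 2I) v_3 = [[0, 0, 0, 0]]^T = 0.

v_1 = [[0, 0, 1, 0]]^T, v_2 = [[3, 2, -3, 3]]^T, v_3 = [[1, 0, 0, 0]]^T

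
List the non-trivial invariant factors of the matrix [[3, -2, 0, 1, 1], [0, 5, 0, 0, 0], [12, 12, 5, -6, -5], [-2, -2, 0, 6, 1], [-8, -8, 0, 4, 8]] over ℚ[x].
The Jordan structure of A has elementary divisors (x - 5), (x - 5), (x - 5), (x - 6)^2. Arranging the block sizes at each eigenvalue in decreasing order and taking row products gives the invariant factors.

Invariant factors (smallest first, each dividing the next): x - 5, x - 5, (x - 6)^2(x - 5).

Check: the last factor (x - 6)^2(x - 5) is the minimal polynomial, and the product (x - 6)^2(x - 5)^3 is the characteristic polynomial.

x - 5, x - 5, (x - 6)^2(x - 5)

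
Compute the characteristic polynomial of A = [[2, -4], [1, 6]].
xI - A = [[x - 2, 4], [-1, x - 6]].

Expanding det(xI - A) along the first row:
det(xI - A) = + (x - 2)·det([[x - 6]]) - (4)·det([[-1]]).

Evaluating gives χ_A(x) = x^2 - 8x + 16 = (x - 4)^2.

χ_A(x) = (x - 4)^2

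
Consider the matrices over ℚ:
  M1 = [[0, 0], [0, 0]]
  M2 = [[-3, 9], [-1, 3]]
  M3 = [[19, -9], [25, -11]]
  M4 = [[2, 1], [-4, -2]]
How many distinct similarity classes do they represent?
Characteristic polynomials: χ_{M1} = x^2, χ_{M2} = x^2, χ_{M3} = (x - 4)^2, χ_{M4} = x^2.

{M1}: invariant factors x, x.

{M2, M4}: invariant factors x^2.

{M3}: invariant factors (x - 4)^2.

Matrices are similar if and only if their invariant-factor lists agree; the partition into similarity classes is {M1}, {M2, M4}, {M3}.

3 classes: {M1}, {M2, M4}, {M3}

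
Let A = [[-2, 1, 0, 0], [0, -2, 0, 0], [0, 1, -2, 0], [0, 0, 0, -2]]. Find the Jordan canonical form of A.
The characteristic polynomial is det(xI - A) = (x + 2)^4, so the eigenvalues are -2 (algebraic multiplicity 4).

For λ = -2: rank(A + 2I) = 1, rank((A + 2I)^2) = 0. The eigenspace has dimension 4 - 1 = 3, so there are 3 Jordan blocks; the rank sequence gives block sizes [2, 1, 1].

Assembling the blocks gives the Jordan form J above.

J = [[-2, 1, 0, 0], [0, -2, 0, 0], [0, 0, -2, 0], [0, 0, 0, -2]]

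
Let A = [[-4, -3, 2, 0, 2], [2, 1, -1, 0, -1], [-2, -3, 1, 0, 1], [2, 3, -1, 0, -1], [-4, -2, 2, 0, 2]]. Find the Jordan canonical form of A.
The characteristic polynomial is det(xI - A) = x^5, so the eigenvalues are 0 (algebraic multiplicity 5).

For λ = 0: rank(A) = 2, rank(A^2) = 1, rank(A^3) = 0. The eigenspace has dimension 5 - 2 = 3, so there are 3 Jordan blocks; the rank sequence gives block sizes [3, 1, 1].

Assembling the blocks gives the Jordan form J above.

J = [[0, 1, 0, 0, 0], [0, 0, 1, 0, 0], [0, 0, 0, 0, 0], [0, 0, 0, 0, 0], [0, 0, 0, 0, 0]]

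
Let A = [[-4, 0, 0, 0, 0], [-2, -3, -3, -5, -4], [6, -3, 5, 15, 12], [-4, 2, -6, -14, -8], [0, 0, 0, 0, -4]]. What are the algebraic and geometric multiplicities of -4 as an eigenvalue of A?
algebraic multiplicity 5, geometric multiplicity 4

The characteristic polynomial is (x + 4)^5, so the factor x + 4 appears with exponent 5: the algebraic multiplicity is 5.

rank(A + 4I) = 1, so the eigenspace has dimension 5 - 1 = 4: the geometric multiplicity is 4.

Since 4 < 5, A is not diagonalizable.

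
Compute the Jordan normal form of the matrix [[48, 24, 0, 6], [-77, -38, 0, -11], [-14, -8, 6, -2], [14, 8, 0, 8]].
The characteristic polynomial is det(xI - A) = (x - 6)^4, so the eigenvalues are 6 (algebraic multiplicity 4).

For λ = 6: rank(A - 6I) = 1, rank((A - 6I)^2) = 0. The eigenspace has dimension 4 - 1 = 3, so there are 3 Jordan blocks; the rank sequence gives block sizes [2, 1, 1].

Assembling the blocks gives the Jordan form J above.

J = [[6, 1, 0, 0], [0, 6, 0, 0], [0, 0, 6, 0], [0, 0, 0, 6]]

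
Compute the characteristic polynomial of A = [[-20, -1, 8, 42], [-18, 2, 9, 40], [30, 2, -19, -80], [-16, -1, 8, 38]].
xI - A = [[x + 20, 1, -8, -42], [18, x - 2, -9, -40], [-30, -2, x + 19, 80], [16, 1, -8, x - 38]].

Expanding det(xI - A) along the first row:
det(xI - A) = + (x + 20)·det([[x - 2, -9, -40], [-2, x + 19, 80], [1, -8, x - 38]]) - (1)·det([[18, -9, -40], [-30, x + 19, 80], [16, -8, x - 38]]) + (-8)·det([[18, x - 2, -40], [-30, -2, 80], [16, 1, x - 38]]) - (-42)·det([[18, x - 2, -9], [-30, -2, x + 19], [16, 1, -8]]).

Evaluating gives χ_A(x) = x^4 - x^3 - 28x^2 + 16x + 192 = (x - 4)^2(x + 3)(x + 4).

χ_A(x) = (x - 4)^2(x + 3)(x + 4)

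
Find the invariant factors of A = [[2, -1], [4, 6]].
The Jordan structure of A has elementary divisors (x - 4)^2. Arranging the block sizes at each eigenvalue in decreasing order and taking row products gives the invariant factors.

Invariant factors (smallest first, each dividing the next): (x - 4)^2.

Check: the last factor (x - 4)^2 is the minimal polynomial, and the product (x - 4)^2 is the characteristic polynomial.

(x - 4)^2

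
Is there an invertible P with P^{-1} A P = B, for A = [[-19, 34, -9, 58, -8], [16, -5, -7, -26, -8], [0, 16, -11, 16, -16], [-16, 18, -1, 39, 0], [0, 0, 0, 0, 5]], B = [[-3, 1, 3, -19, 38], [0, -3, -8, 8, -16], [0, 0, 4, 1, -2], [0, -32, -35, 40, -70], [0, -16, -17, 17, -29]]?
No.

Both have characteristic polynomial (x - 5)^3(x + 3)^2, but the minimal polynomial of A is (x - 5)^2(x + 3) while the minimal polynomial of B is (x - 5)^2(x + 3)^2. The minimal polynomial is a similarity invariant, so A and B are not similar.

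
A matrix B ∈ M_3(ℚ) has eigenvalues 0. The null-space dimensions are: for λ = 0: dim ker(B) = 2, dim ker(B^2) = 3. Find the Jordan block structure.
λ = 0: successive nullity increments [2, 1] count blocks of size ≥ k; block sizes are [2, 1].

Jordan blocks: (0, 2), (0, 1)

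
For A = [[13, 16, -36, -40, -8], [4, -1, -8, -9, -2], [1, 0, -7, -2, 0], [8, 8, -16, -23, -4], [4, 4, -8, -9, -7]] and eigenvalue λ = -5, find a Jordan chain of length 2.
v_1 = [[2, 2, -2, 3, 2]]^T, v_2 = [[4, 1, 0, 2, 1]]^T

We seek v_1 ∈ ker((A + 5I)^2) \ ker(A + 5I), then set v_{i+1} = (A + 5I) v_i.

One such chain is v_1 = [[2, 2, -2, 3, 2]]^T, v_2 = [[4, 1, 0, 2, 1]]^T. Check: (A + 5I) v_2 = [[0, 0, 0, 0, 0]]^T = 0.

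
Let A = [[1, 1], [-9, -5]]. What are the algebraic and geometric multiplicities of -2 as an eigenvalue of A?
algebraic multiplicity 2, geometric multiplicity 1

The characteristic polynomial is (x + 2)^2, so the factor x + 2 appears with exponent 2: the algebraic multiplicity is 2.

rank(A + 2I) = 1, so the eigenspace has dimension 2 - 1 = 1: the geometric multiplicity is 1.

Since 1 < 2, A is not diagonalizable.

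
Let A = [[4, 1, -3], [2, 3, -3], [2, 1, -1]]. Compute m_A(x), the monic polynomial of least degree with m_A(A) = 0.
m_A(x) = (x - 2)^2

The characteristic polynomial factors as (x - 2)^3. The minimal polynomial is ∏(x - λ)^{k_λ} where k_λ is the size of the largest Jordan block at λ.

For λ = 2: rank(A - 2I) = 1, and the largest Jordan block has size 2 (the smallest k with rank((A - 2I)^k) = rank((A - 2I)^(k+1))).

So m_A(x) = (x - 2)^2.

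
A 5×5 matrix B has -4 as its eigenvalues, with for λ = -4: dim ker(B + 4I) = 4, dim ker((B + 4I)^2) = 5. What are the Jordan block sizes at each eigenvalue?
λ = -4: successive nullity increments [4, 1] count blocks of size ≥ k; block sizes are [2, 1, 1, 1].

Jordan blocks: (-4, 2), (-4, 1), (-4, 1), (-4, 1)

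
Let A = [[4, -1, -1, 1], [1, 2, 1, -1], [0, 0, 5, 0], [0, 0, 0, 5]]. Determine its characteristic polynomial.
xI - A = [[x - 4, 1, 1, -1], [-1, x - 2, -1, 1], [0, 0, x - 5, 0], [0, 0, 0, x - 5]].

Expanding det(xI - A) along the first row:
det(xI - A) = + (x - 4)·det([[x - 2, -1, 1], [0, x - 5, 0], [0, 0, x - 5]]) - (1)·det([[-1, -1, 1], [0, x - 5, 0], [0, 0, x - 5]]) + (1)·det([[-1, x - 2, 1], [0, 0, 0], [0, 0, x - 5]]) - (-1)·det([[-1, x - 2, -1], [0, 0, x - 5], [0, 0, 0]]).

Evaluating gives χ_A(x) = x^4 - 16x^3 + 94x^2 - 240x + 225 = (x - 5)^2(x - 3)^2.

χ_A(x) = (x - 5)^2(x - 3)^2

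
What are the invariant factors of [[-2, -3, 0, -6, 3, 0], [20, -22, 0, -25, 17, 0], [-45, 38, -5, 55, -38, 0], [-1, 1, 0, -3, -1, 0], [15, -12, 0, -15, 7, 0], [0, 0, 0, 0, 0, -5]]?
x + 5, x + 5, (x + 5)^2, (x + 5)^2

The Jordan structure of A has elementary divisors (x + 5)^2, (x + 5)^2, (x + 5), (x + 5). Arranging the block sizes at each eigenvalue in decreasing order and taking row products gives the invariant factors.

Invariant factors (smallest first, each dividing the next): x + 5, x + 5, (x + 5)^2, (x + 5)^2.

Check: the last factor (x + 5)^2 is the minimal polynomial, and the product (x + 5)^6 is the characteristic polynomial.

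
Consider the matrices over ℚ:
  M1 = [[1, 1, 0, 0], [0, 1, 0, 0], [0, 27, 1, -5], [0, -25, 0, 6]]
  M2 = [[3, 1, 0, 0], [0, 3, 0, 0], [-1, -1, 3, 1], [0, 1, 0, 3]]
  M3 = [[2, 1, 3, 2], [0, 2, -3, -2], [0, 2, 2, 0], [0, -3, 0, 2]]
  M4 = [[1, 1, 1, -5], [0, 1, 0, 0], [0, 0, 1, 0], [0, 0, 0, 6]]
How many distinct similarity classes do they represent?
Characteristic polynomials: χ_{M1} = (x - 6)(x - 1)^3, χ_{M2} = (x - 3)^4, χ_{M3} = (x - 2)^4, χ_{M4} = (x - 6)(x - 1)^3.

{M1, M4}: invariant factors x - 1, (x - 6)(x - 1)^2.

{M2}: invariant factors (x - 3)^2, (x - 3)^2.

{M3}: invariant factors x - 2, (x - 2)^3.

Matrices are similar if and only if their invariant-factor lists agree; the partition into similarity classes is {M1, M4}, {M2}, {M3}.

3 classes: {M1, M4}, {M2}, {M3}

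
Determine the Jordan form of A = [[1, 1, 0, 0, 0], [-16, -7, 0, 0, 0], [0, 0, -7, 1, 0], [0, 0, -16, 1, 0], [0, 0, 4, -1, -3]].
The characteristic polynomial is det(xI - A) = (x + 3)^5, so the eigenvalues are -3 (algebraic multiplicity 5).

For λ = -3: rank(A + 3I) = 2, rank((A + 3I)^2) = 0. The eigenspace has dimension 5 - 2 = 3, so there are 3 Jordan blocks; the rank sequence gives block sizes [2, 2, 1].

Assembling the blocks gives the Jordan form J above.

J = [[-3, 1, 0, 0, 0], [0, -3, 0, 0, 0], [0, 0, -3, 1, 0], [0, 0, 0, -3, 0], [0, 0, 0, 0, -3]]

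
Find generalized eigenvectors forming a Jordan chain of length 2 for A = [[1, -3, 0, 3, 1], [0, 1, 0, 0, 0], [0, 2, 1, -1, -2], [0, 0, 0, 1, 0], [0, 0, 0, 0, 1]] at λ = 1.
v_1 = [[8, -3, -1, -2, -2]]^T, v_2 = [[1, 0, 0, 0, 0]]^T

We seek v_1 ∈ ker((A - I)^2) \ ker(A - I), then set v_{i+1} = (A - I) v_i.

One such chain is v_1 = [[8, -3, -1, -2, -2]]^T, v_2 = [[1, 0, 0, 0, 0]]^T. Check: (A - I) v_2 = [[0, 0, 0, 0, 0]]^T = 0.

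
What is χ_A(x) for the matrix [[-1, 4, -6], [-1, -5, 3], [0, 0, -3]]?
xI - A = [[x + 1, -4, 6], [1, x + 5, -3], [0, 0, x + 3]].

Expanding det(xI - A) along the first row:
det(xI - A) = + (x + 1)·det([[x + 5, -3], [0, x + 3]]) - (-4)·det([[1, -3], [0, x + 3]]) + (6)·det([[1, x + 5], [0, 0]]).

Evaluating gives χ_A(x) = x^3 + 9x^2 + 27x + 27 = (x + 3)^3.

χ_A(x) = (x + 3)^3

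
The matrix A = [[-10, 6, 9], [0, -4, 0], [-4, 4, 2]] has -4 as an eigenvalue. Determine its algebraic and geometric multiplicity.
algebraic multiplicity 3, geometric multiplicity 2

The characteristic polynomial is (x + 4)^3, so the factor x + 4 appears with exponent 3: the algebraic multiplicity is 3.

rank(A + 4I) = 1, so the eigenspace has dimension 3 - 1 = 2: the geometric multiplicity is 2.

Since 2 < 3, A is not diagonalizable.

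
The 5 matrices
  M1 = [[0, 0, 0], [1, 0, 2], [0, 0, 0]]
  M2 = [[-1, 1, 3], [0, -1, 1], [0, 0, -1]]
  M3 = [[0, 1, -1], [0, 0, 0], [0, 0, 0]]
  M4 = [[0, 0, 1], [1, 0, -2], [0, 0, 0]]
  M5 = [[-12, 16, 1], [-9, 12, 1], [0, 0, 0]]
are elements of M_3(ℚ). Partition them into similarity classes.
Characteristic polynomials: χ_{M1} = x^3, χ_{M2} = (x + 1)^3, χ_{M3} = x^3, χ_{M4} = x^3, χ_{M5} = x^3.

{M1, M3}: invariant factors x, x^2.

{M2}: invariant factors (x + 1)^3.

{M4, M5}: invariant factors x^3.

Matrices are similar if and only if their invariant-factor lists agree; the partition into similarity classes is {M1, M3}, {M2}, {M4, M5}.

3 classes: {M1, M3}, {M2}, {M4, M5}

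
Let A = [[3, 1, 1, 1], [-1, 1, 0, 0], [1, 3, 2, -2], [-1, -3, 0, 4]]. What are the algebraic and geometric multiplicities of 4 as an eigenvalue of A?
The characteristic polynomial is (x - 4)(x - 2)^3, so the factor x - 4 appears with exponent 1: the algebraic multiplicity is 1.

rank(A - 4I) = 3, so the eigenspace has dimension 4 - 3 = 1: the geometric multiplicity is 1.

algebraic multiplicity 1, geometric multiplicity 1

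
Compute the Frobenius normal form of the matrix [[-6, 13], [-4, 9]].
R = [[0, 2], [1, 3]]

The invariant factors of A (the non-unit diagonal entries of the Smith normal form of xI - A over ℚ[x]) are x^2 - 3x - 2, each dividing the next. The characteristic polynomial is their product, x^2 - 3x - 2.

The rational canonical form is the block-diagonal matrix of companion matrices C(f_i):
R = [[0, 2], [1, 3]].

Note the characteristic polynomial does not split into linear factors over ℚ, so A has no Jordan form over ℚ; the rational canonical form exists over any field.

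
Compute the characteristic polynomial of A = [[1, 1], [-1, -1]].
χ_A(x) = x^2

xI - A = [[x - 1, -1], [1, x + 1]].

Expanding det(xI - A) along the first row:
det(xI - A) = + (x - 1)·det([[x + 1]]) - (-1)·det([[1]]).

Evaluating gives χ_A(x) = x^2.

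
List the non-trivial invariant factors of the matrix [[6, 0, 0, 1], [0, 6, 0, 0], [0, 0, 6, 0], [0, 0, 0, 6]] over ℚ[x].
The Jordan structure of A has elementary divisors (x - 6)^2, (x - 6), (x - 6). Arranging the block sizes at each eigenvalue in decreasing order and taking row products gives the invariant factors.

Invariant factors (smallest first, each dividing the next): x - 6, x - 6, (x - 6)^2.

Check: the last factor (x - 6)^2 is the minimal polynomial, and the product (x - 6)^4 is the characteristic polynomial.

x - 6, x - 6, (x - 6)^2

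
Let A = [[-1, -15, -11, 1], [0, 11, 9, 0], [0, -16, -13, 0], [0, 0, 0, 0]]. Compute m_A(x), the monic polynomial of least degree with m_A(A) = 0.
m_A(x) = x(x + 1)^3

The characteristic polynomial factors as x(x + 1)^3. The minimal polynomial is ∏(x - λ)^{k_λ} where k_λ is the size of the largest Jordan block at λ.

For λ = -1: rank(A + I) = 3, and the largest Jordan block has size 3 (the smallest k with rank((A + I)^k) = rank((A + I)^(k+1))).
For λ = 0: rank(A) = 3, and the largest Jordan block has size 1 (the smallest k with rank(A^k) = rank(A^(k+1))).

So m_A(x) = x(x + 1)^3.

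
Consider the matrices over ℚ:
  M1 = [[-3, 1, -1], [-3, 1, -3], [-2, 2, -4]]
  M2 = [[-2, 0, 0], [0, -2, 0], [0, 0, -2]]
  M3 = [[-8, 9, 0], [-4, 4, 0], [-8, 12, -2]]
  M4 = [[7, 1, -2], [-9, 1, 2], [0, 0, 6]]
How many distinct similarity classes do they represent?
Characteristic polynomials: χ_{M1} = (x + 2)^3, χ_{M2} = (x + 2)^3, χ_{M3} = (x + 2)^3, χ_{M4} = (x - 6)(x - 4)^2.

{M1, M3}: invariant factors x + 2, (x + 2)^2.

{M2}: invariant factors x + 2, x + 2, x + 2.

{M4}: invariant factors (x - 6)(x - 4)^2.

Matrices are similar if and only if their invariant-factor lists agree; the partition into similarity classes is {M1, M3}, {M2}, {M4}.

3 classes: {M1, M3}, {M2}, {M4}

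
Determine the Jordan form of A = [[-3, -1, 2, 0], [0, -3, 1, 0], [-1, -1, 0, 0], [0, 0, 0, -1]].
The characteristic polynomial is det(xI - A) = (x + 1)(x + 2)^3, so the eigenvalues are -2 (algebraic multiplicity 3), -1 (algebraic multiplicity 1).

For λ = -2: rank(A + 2I) = 3, rank((A + 2I)^2) = 2, rank((A + 2I)^3) = 1. The eigenspace has dimension 4 - 3 = 1, so there is 1 Jordan block; the rank sequence gives block sizes [3].

For λ = -1: algebraic multiplicity 1 gives one 1×1 block.

Assembling the blocks gives the Jordan form J above.

J = [[-2, 1, 0, 0], [0, -2, 1, 0], [0, 0, -2, 0], [0, 0, 0, -1]]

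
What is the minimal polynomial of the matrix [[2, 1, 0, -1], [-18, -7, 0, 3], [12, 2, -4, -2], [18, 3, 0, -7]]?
m_A(x) = (x + 4)^2

The characteristic polynomial factors as (x + 4)^4. The minimal polynomial is ∏(x - λ)^{k_λ} where k_λ is the size of the largest Jordan block at λ.

For λ = -4: rank(A + 4I) = 1, and the largest Jordan block has size 2 (the smallest k with rank((A + 4I)^k) = rank((A + 4I)^(k+1))).

So m_A(x) = (x + 4)^2.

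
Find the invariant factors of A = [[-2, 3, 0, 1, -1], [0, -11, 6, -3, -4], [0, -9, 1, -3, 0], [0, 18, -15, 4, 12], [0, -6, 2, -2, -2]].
The Jordan structure of A has elementary divisors (x + 2)^3, (x + 2)^2. Arranging the block sizes at each eigenvalue in decreasing order and taking row products gives the invariant factors.

Invariant factors (smallest first, each dividing the next): (x + 2)^2, (x + 2)^3.

Check: the last factor (x + 2)^3 is the minimal polynomial, and the product (x + 2)^5 is the characteristic polynomial.

(x + 2)^2, (x + 2)^3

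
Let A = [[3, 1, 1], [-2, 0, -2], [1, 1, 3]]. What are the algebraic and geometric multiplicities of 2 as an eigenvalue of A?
The characteristic polynomial is (x - 2)^3, so the factor x - 2 appears with exponent 3: the algebraic multiplicity is 3.

rank(A - 2I) = 1, so the eigenspace has dimension 3 - 1 = 2: the geometric multiplicity is 2.

Since 2 < 3, A is not diagonalizable.

algebraic multiplicity 3, geometric multiplicity 2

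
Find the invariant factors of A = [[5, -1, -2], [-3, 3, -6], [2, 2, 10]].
x - 6, (x - 6)^2

The Jordan structure of A has elementary divisors (x - 6)^2, (x - 6). Arranging the block sizes at each eigenvalue in decreasing order and taking row products gives the invariant factors.

Invariant factors (smallest first, each dividing the next): x - 6, (x - 6)^2.

Check: the last factor (x - 6)^2 is the minimal polynomial, and the product (x - 6)^3 is the characteristic polynomial.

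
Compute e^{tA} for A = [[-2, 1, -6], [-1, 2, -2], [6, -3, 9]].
A has Jordan form J = [[3, 1, 0], [0, 3, 1], [0, 0, 3]] with A = PJP^{-1}, so e^{tA} = P e^{tJ} P^{-1}.

For a Jordan block J_k(λ), e^{tJ_k(λ)} = e^{λt} · (I + tN + t^2 N^2/2! + ... + t^{k-1} N^{k-1}/(k-1)!) where N is the nilpotent superdiagonal part.

Assembling the blocks and conjugating back gives the entries of e^{tA} as shown above.

e^{tA} = [[(-6*t^2 - 5*t + 1)*e^{3*t}, t*(6*t + 1)*e^{3*t}, 2*t*(-2*t - 3)*e^{3*t}], [t*(-3*t - 1)*e^{3*t}, (3*t^2 - t + 1)*e^{3*t}, -2*t*(t + 1)*e^{3*t}], [3*t*(3*t + 4)*e^{3*t}/2, 3*t*(-3*t - 2)*e^{3*t}/2, (3*t^2 + 6*t + 1)*e^{3*t}]]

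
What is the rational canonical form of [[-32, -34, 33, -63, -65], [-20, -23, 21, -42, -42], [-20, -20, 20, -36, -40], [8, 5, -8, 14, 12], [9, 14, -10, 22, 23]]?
The invariant factors of A (the non-unit diagonal entries of the Smith normal form of xI - A over ℚ[x]) are x(x - 2)(x^3 - 2x + 5), each dividing the next. The characteristic polynomial is their product, x(x - 2)(x^3 - 2x + 5).

The rational canonical form is the block-diagonal matrix of companion matrices C(f_i):
R = [[0, 0, 0, 0, 0], [1, 0, 0, 0, 10], [0, 1, 0, 0, -9], [0, 0, 1, 0, 2], [0, 0, 0, 1, 2]].

Note the characteristic polynomial does not split into linear factors over ℚ, so A has no Jordan form over ℚ; the rational canonical form exists over any field.

R = [[0, 0, 0, 0, 0], [1, 0, 0, 0, 10], [0, 1, 0, 0, -9], [0, 0, 1, 0, 2], [0, 0, 0, 1, 2]]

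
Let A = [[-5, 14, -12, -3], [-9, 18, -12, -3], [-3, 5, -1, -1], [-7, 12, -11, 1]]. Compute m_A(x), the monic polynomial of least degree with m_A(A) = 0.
The characteristic polynomial factors as (x - 4)(x - 3)^3. The minimal polynomial is ∏(x - λ)^{k_λ} where k_λ is the size of the largest Jordan block at λ.

For λ = 3: rank(A - 3I) = 3, and the largest Jordan block has size 3 (the smallest k with rank((A - 3I)^k) = rank((A - 3I)^(k+1))).
For λ = 4: rank(A - 4I) = 3, and the largest Jordan block has size 1 (the smallest k with rank((A - 4I)^k) = rank((A - 4I)^(k+1))).

So m_A(x) = (x - 4)(x - 3)^3.

m_A(x) = (x - 4)(x - 3)^3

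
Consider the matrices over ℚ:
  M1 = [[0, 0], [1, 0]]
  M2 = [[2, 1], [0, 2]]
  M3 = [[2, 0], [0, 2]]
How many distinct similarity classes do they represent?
3 classes: {M1}, {M2}, {M3}

Characteristic polynomials: χ_{M1} = x^2, χ_{M2} = (x - 2)^2, χ_{M3} = (x - 2)^2.

{M1}: invariant factors x^2.

{M2}: invariant factors (x - 2)^2.

{M3}: invariant factors x - 2, x - 2.

Matrices are similar if and only if their invariant-factor lists agree; the partition into similarity classes is {M1}, {M2}, {M3}.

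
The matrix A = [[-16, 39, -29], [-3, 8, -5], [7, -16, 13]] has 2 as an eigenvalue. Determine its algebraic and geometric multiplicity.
algebraic multiplicity 2, geometric multiplicity 1

The characteristic polynomial is (x - 2)^2(x - 1), so the factor x - 2 appears with exponent 2: the algebraic multiplicity is 2.

rank(A - 2I) = 2, so the eigenspace has dimension 3 - 2 = 1: the geometric multiplicity is 1.

Since 1 < 2, A is not diagonalizable.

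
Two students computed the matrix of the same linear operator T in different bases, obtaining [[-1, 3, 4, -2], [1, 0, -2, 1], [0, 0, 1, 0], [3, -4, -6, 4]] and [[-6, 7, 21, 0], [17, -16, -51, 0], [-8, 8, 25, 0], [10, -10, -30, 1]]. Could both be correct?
No.

Both have characteristic polynomial (x - 1)^4, but the minimal polynomial of A is (x - 1)^3 while the minimal polynomial of B is (x - 1)^2. The minimal polynomial is a similarity invariant, so A and B are not similar.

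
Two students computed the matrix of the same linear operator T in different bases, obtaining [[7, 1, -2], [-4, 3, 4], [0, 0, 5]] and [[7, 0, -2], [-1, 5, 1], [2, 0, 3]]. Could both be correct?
Yes.

Two matrices over a field are similar if and only if they have the same invariant factors.

Both A and B have characteristic polynomial (x - 5)^3 and minimal polynomial (x - 5)^2. Computing further, both have invariant factors x - 5, (x - 5)^2. Hence A and B are similar.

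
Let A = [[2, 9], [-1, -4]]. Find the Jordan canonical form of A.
The characteristic polynomial is det(xI - A) = (x + 1)^2, so the eigenvalues are -1 (algebraic multiplicity 2).

For λ = -1: rank(A + I) = 1, rank((A + I)^2) = 0. The eigenspace has dimension 2 - 1 = 1, so there is 1 Jordan block; the rank sequence gives block sizes [2].

Assembling the blocks gives the Jordan form J above.

J = [[-1, 1], [0, -1]]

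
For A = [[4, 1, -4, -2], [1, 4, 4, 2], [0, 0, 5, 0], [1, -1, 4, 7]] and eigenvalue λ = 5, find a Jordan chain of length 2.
v_1 = [[0, 1, 0, 0]]^T, v_2 = [[1, -1, 0, -1]]^T

We seek v_1 ∈ ker((A - 5I)^2) \ ker(A - 5I), then set v_{i+1} = (A - 5I) v_i.

One such chain is v_1 = [[0, 1, 0, 0]]^T, v_2 = [[1, -1, 0, -1]]^T. Check: (A - 5I) v_2 = [[0, 0, 0, 0]]^T = 0.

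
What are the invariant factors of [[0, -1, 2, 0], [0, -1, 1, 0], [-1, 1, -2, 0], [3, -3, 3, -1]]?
x + 1, (x + 1)^3

The Jordan structure of A has elementary divisors (x + 1)^3, (x + 1). Arranging the block sizes at each eigenvalue in decreasing order and taking row products gives the invariant factors.

Invariant factors (smallest first, each dividing the next): x + 1, (x + 1)^3.

Check: the last factor (x + 1)^3 is the minimal polynomial, and the product (x + 1)^4 is the characteristic polynomial.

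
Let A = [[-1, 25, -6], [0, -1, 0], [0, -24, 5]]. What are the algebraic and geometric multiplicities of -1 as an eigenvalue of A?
The characteristic polynomial is (x - 5)(x + 1)^2, so the factor x + 1 appears with exponent 2: the algebraic multiplicity is 2.

rank(A + I) = 2, so the eigenspace has dimension 3 - 2 = 1: the geometric multiplicity is 1.

Since 1 < 2, A is not diagonalizable.

algebraic multiplicity 2, geometric multiplicity 1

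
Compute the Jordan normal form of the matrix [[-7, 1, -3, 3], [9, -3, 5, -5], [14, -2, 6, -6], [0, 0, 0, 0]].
J = [[-2, 1, 0, 0], [0, -2, 0, 0], [0, 0, 0, 0], [0, 0, 0, 0]]

The characteristic polynomial is det(xI - A) = x^2(x + 2)^2, so the eigenvalues are -2 (algebraic multiplicity 2), 0 (algebraic multiplicity 2).

For λ = -2: rank(A + 2I) = 3, rank((A + 2I)^2) = 2. The eigenspace has dimension 4 - 3 = 1, so there is 1 Jordan block; the rank sequence gives block sizes [2].

For λ = 0: rank(A) = 2. The eigenspace has dimension 4 - 2 = 2, so there are 2 Jordan blocks; the rank sequence gives block sizes [1, 1].

Assembling the blocks gives the Jordan form J above.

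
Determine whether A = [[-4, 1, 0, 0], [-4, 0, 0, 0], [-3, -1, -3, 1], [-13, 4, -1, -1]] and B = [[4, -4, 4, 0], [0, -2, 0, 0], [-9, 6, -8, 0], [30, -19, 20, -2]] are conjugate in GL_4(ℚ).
Yes.

Two matrices over a field are similar if and only if they have the same invariant factors.

Both A and B have characteristic polynomial (x + 2)^4 and minimal polynomial (x + 2)^2. Computing further, both have invariant factors (x + 2)^2, (x + 2)^2. Hence A and B are similar.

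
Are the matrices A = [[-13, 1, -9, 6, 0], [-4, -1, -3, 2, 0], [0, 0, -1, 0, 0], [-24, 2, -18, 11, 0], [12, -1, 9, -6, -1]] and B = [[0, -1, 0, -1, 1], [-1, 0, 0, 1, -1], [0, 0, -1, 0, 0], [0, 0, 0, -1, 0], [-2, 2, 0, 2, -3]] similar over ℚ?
Both have characteristic polynomial (x + 1)^5, but the minimal polynomial of A is (x + 1)^3 while the minimal polynomial of B is (x + 1)^2. The minimal polynomial is a similarity invariant, so A and B are not similar.

No.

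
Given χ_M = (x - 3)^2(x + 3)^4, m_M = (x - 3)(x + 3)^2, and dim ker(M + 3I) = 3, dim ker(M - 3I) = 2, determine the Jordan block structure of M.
λ = -3: algebraic multiplicity 4 (exponent in χ_M), largest block size 2 (exponent in m_M), 3 blocks (geometric multiplicity). These force block sizes [2, 1, 1].
λ = 3: algebraic multiplicity 2 (exponent in χ_M), largest block size 1 (exponent in m_M), 2 blocks (geometric multiplicity). These force block sizes [1, 1].

Jordan blocks: (-3, 2), (-3, 1), (-3, 1), (3, 1), (3, 1)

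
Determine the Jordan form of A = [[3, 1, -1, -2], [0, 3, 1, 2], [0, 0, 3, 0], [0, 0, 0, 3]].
The characteristic polynomial is det(xI - A) = (x - 3)^4, so the eigenvalues are 3 (algebraic multiplicity 4).

For λ = 3: rank(A - 3I) = 2, rank((A - 3I)^2) = 1, rank((A - 3I)^3) = 0. The eigenspace has dimension 4 - 2 = 2, so there are 2 Jordan blocks; the rank sequence gives block sizes [3, 1].

Assembling the blocks gives the Jordan form J above.

J = [[3, 1, 0, 0], [0, 3, 1, 0], [0, 0, 3, 0], [0, 0, 0, 3]]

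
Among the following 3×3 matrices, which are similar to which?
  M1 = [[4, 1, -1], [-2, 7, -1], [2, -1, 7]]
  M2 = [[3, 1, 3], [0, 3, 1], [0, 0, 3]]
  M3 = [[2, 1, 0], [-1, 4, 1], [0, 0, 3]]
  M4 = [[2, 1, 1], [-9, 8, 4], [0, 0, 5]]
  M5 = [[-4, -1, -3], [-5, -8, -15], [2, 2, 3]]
Characteristic polynomials: χ_{M1} = (x - 6)^3, χ_{M2} = (x - 3)^3, χ_{M3} = (x - 3)^3, χ_{M4} = (x - 5)^3, χ_{M5} = (x + 3)^3.

{M1}: invariant factors x - 6, (x - 6)^2.

{M2, M3}: invariant factors (x - 3)^3.

{M4}: invariant factors (x - 5)^3.

{M5}: invariant factors x + 3, (x + 3)^2.

Matrices are similar if and only if their invariant-factor lists agree; the partition into similarity classes is {M1}, {M2, M3}, {M4}, {M5}.

4 classes: {M1}, {M2, M3}, {M4}, {M5}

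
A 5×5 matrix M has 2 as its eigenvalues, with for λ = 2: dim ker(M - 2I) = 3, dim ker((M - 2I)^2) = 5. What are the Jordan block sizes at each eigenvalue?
Jordan blocks: (2, 2), (2, 2), (2, 1)

λ = 2: successive nullity increments [3, 2] count blocks of size ≥ k; block sizes are [2, 2, 1].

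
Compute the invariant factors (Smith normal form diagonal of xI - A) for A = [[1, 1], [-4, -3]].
The Jordan structure of A has elementary divisors (x + 1)^2. Arranging the block sizes at each eigenvalue in decreasing order and taking row products gives the invariant factors.

Invariant factors (smallest first, each dividing the next): (x + 1)^2.

Check: the last factor (x + 1)^2 is the minimal polynomial, and the product (x + 1)^2 is the characteristic polynomial.

(x + 1)^2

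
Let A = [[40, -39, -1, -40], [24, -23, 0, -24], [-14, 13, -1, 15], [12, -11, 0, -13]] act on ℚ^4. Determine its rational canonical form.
The invariant factors of A (the non-unit diagonal entries of the Smith normal form of xI - A over ℚ[x]) are (x - 3)^2(x + 1)(x + 2), each dividing the next. The characteristic polynomial is their product, (x - 3)^2(x + 1)(x + 2).

The rational canonical form is the block-diagonal matrix of companion matrices C(f_i):
R = [[0, 0, 0, -18], [1, 0, 0, -15], [0, 1, 0, 7], [0, 0, 1, 3]].

R = [[0, 0, 0, -18], [1, 0, 0, -15], [0, 1, 0, 7], [0, 0, 1, 3]]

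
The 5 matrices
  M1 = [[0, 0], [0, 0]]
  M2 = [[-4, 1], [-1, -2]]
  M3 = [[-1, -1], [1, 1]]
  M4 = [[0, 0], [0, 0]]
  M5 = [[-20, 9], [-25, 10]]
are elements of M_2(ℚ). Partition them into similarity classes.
Characteristic polynomials: χ_{M1} = x^2, χ_{M2} = (x + 3)^2, χ_{M3} = x^2, χ_{M4} = x^2, χ_{M5} = (x + 5)^2.

{M1, M4}: invariant factors x, x.

{M2}: invariant factors (x + 3)^2.

{M3}: invariant factors x^2.

{M5}: invariant factors (x + 5)^2.

Matrices are similar if and only if their invariant-factor lists agree; the partition into similarity classes is {M1, M4}, {M2}, {M3}, {M5}.

4 classes: {M1, M4}, {M2}, {M3}, {M5}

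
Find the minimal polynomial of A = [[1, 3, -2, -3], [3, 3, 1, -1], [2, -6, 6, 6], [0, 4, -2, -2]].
The characteristic polynomial factors as (x - 2)^4. The minimal polynomial is ∏(x - λ)^{k_λ} where k_λ is the size of the largest Jordan block at λ.

For λ = 2: rank(A - 2I) = 2, and the largest Jordan block has size 3 (the smallest k with rank((A - 2I)^k) = rank((A - 2I)^(k+1))).

So m_A(x) = (x - 2)^3.

m_A(x) = (x - 2)^3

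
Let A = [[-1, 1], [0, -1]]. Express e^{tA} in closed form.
e^{tA} = [[e^{-t}, t*e^{-t}], [0, e^{-t}]]

A has Jordan form J = [[-1, 1], [0, -1]] with A = PJP^{-1}, so e^{tA} = P e^{tJ} P^{-1}.

For a Jordan block J_k(λ), e^{tJ_k(λ)} = e^{λt} · (I + tN + t^2 N^2/2! + ... + t^{k-1} N^{k-1}/(k-1)!) where N is the nilpotent superdiagonal part.

Assembling the blocks and conjugating back gives the entries of e^{tA} as shown above.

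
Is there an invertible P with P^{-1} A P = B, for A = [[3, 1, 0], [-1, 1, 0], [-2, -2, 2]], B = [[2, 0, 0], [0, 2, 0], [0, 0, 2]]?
No.

Both have characteristic polynomial (x - 2)^3, but the minimal polynomial of A is (x - 2)^2 while the minimal polynomial of B is x - 2. The minimal polynomial is a similarity invariant, so A and B are not similar.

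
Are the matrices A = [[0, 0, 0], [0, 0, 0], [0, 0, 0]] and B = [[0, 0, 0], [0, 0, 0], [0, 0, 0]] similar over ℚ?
Two matrices over a field are similar if and only if they have the same invariant factors.

Both A and B have characteristic polynomial x^3 and minimal polynomial x. Computing further, both have invariant factors x, x, x. Hence A and B are similar.

Yes.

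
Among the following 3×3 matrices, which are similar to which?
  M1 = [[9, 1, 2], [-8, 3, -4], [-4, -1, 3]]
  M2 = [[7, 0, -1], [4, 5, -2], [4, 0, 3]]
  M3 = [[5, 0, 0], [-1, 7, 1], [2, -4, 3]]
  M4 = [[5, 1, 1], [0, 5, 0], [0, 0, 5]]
1 class: {M1, M2, M3, M4}

Characteristic polynomials: χ_{M1} = (x - 5)^3, χ_{M2} = (x - 5)^3, χ_{M3} = (x - 5)^3, χ_{M4} = (x - 5)^3.

{M1, M2, M3, M4}: invariant factors x - 5, (x - 5)^2.

Matrices are similar if and only if their invariant-factor lists agree; the partition into similarity classes is {M1, M2, M3, M4}.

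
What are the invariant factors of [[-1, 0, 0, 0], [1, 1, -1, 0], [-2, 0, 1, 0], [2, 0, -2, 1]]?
The Jordan structure of A has elementary divisors (x + 1), (x - 1)^2, (x - 1). Arranging the block sizes at each eigenvalue in decreasing order and taking row products gives the invariant factors.

Invariant factors (smallest first, each dividing the next): x - 1, (x - 1)^2(x + 1).

Check: the last factor (x - 1)^2(x + 1) is the minimal polynomial, and the product (x - 1)^3(x + 1) is the characteristic polynomial.

x - 1, (x - 1)^2(x + 1)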